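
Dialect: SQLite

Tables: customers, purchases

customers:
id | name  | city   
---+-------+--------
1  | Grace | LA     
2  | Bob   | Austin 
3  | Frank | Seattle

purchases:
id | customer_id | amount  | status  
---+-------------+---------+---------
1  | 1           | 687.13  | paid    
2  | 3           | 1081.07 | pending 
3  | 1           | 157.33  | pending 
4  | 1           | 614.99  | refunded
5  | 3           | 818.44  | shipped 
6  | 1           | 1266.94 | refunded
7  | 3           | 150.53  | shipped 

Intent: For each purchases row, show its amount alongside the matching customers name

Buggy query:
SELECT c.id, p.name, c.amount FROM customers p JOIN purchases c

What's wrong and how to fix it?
Bug: JOIN with no ON clause produces a cartesian product; every purchases row pairs with every customers row

Fix: Add ON c.customer_id = p.id to the JOIN

Corrected query:
SELECT c.id, p.name, c.amount FROM customers p JOIN purchases c ON c.customer_id = p.id

Result:
id | name  | amount 
---+-------+--------
1  | Grace | 687.13 
2  | Frank | 1081.07
3  | Grace | 157.33 
4  | Grace | 614.99 
5  | Frank | 818.44 
6  | Grace | 1266.94
7  | Frank | 150.53 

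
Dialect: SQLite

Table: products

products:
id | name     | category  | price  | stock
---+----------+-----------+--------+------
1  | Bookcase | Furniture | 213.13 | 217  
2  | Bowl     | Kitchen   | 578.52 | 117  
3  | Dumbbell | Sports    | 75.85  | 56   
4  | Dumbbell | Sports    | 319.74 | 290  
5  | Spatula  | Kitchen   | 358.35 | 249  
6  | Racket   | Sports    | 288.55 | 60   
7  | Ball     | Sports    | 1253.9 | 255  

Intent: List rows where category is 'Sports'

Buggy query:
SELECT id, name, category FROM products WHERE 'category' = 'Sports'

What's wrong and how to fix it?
Bug: Single quotes denote string literals in SQL; the column name is being compared as a constant string

Fix: Remove the quotes around the column name (or use double quotes for an identifier)

Corrected query:
SELECT id, name, category FROM products WHERE category = 'Sports'

Result:
id | name     | category
---+----------+---------
3  | Dumbbell | Sports  
4  | Dumbbell | Sports  
6  | Racket   | Sports  
7  | Ball     | Sports  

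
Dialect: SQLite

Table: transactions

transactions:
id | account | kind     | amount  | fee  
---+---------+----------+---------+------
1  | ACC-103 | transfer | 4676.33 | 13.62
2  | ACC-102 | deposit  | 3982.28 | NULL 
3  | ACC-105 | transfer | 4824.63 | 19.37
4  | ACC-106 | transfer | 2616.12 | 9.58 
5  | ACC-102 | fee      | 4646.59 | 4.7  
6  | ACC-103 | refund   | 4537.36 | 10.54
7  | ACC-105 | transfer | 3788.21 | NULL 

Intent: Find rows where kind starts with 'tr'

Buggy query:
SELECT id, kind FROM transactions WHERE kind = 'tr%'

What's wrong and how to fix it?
Bug: '=' compares the literal string including the % character; pattern matching needs LIKE

Fix: Replace '=' with LIKE so 'tr%' is treated as a pattern

Corrected query:
SELECT id, kind FROM transactions WHERE kind LIKE 'tr%'

Result:
id | kind    
---+---------
1  | transfer
3  | transfer
4  | transfer
7  | transfer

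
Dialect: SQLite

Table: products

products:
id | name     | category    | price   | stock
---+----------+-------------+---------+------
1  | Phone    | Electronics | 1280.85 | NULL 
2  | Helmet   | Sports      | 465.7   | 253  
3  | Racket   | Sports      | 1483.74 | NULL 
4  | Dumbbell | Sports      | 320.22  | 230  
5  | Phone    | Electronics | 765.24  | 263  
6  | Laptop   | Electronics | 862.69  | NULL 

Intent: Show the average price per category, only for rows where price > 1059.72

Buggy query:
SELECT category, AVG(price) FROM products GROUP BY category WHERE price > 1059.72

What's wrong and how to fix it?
Bug: Row-level WHERE must come before GROUP BY in the clause order

Fix: Move the WHERE clause before GROUP BY

Corrected query:
SELECT category, AVG(price) FROM products WHERE price > 1059.72 GROUP BY category

Result:
category    | AVG(price)
------------+-----------
Electronics | 1280.85   
Sports      | 1483.74   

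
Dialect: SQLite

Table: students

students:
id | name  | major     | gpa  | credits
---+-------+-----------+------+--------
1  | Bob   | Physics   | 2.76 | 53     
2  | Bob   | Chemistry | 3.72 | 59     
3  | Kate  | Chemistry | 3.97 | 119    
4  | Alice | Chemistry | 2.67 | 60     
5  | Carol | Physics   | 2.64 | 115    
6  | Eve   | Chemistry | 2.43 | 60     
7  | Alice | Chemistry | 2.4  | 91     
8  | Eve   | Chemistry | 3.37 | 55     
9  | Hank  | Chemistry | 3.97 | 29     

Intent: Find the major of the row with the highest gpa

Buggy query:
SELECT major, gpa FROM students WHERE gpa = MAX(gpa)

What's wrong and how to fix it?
Bug: WHERE is evaluated per row; an aggregate over the whole table isn't defined there

Fix: Use a subquery: WHERE gpa = (SELECT MAX(gpa) FROM students)

Corrected query:
SELECT major, gpa FROM students WHERE gpa = (SELECT MAX(gpa) FROM students)

Result:
major     | gpa 
----------+-----
Chemistry | 3.97
Chemistry | 3.97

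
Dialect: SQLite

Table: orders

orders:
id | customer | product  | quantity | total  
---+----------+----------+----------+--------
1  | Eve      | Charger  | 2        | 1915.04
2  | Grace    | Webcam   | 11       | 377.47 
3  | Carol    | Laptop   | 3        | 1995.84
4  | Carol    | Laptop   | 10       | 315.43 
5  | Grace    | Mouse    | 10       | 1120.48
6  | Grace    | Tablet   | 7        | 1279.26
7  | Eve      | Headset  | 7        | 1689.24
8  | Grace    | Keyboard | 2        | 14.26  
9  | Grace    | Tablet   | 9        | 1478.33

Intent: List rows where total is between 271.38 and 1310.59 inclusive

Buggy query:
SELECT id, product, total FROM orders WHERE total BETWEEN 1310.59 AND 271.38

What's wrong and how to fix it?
Bug: The bounds are reversed; BETWEEN a AND b requires a <= b to match anything

Fix: Swap the bounds so the smaller value comes first

Corrected query:
SELECT id, product, total FROM orders WHERE total BETWEEN 271.38 AND 1310.59

Result:
id | product | total  
---+---------+--------
2  | Webcam  | 377.47 
4  | Laptop  | 315.43 
5  | Mouse   | 1120.48
6  | Tablet  | 1279.26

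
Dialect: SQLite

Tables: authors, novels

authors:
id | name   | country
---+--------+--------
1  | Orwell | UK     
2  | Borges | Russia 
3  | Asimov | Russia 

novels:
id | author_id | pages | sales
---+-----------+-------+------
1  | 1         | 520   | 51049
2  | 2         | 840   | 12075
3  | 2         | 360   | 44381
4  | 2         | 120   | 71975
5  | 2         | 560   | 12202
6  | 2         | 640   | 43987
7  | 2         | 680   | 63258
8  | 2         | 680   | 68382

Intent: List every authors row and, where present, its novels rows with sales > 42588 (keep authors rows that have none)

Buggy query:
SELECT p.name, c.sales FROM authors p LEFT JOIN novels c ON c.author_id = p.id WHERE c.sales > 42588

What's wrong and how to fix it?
Bug: Filtering c.sales in WHERE discards the NULL rows produced by LEFT JOIN, turning it into an inner join

Fix: Move the right-table condition into the ON clause so unmatched parents are kept

Corrected query:
SELECT p.name, c.sales FROM authors p LEFT JOIN novels c ON c.author_id = p.id AND c.sales > 42588

Result:
name   | sales
-------+------
Orwell | 51049
Borges | 43987
Borges | 44381
Borges | 63258
Borges | 68382
Borges | 71975
Asimov | NULL 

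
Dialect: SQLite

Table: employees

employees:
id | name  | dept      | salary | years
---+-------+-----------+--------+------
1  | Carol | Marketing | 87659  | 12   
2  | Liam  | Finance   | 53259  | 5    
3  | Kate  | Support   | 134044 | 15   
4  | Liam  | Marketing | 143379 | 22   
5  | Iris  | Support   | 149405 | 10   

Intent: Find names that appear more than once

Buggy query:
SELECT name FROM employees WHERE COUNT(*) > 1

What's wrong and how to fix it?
Bug: WHERE can't reference COUNT(*); aggregates are computed after WHERE

Fix: GROUP BY name, then filter groups with HAVING COUNT(*) > 1

Corrected query:
SELECT name FROM employees GROUP BY name HAVING COUNT(*) > 1

Result:
name
----
Liam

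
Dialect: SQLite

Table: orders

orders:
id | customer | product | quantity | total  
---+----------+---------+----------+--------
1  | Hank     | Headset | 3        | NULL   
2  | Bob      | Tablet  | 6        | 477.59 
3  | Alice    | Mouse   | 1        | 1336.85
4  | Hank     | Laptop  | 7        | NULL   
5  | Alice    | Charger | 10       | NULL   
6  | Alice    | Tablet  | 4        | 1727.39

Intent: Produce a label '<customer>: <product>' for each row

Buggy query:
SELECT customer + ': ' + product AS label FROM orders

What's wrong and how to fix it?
Bug: '+' is numeric addition; on text columns SQLite converts them to 0 instead of concatenating

Fix: Use the || operator for string concatenation

Corrected query:
SELECT customer || ': ' || product AS label FROM orders

Result:
label         
--------------
Hank: Headset 
Bob: Tablet   
Alice: Mouse  
Hank: Laptop  
Alice: Charger
Alice: Tablet 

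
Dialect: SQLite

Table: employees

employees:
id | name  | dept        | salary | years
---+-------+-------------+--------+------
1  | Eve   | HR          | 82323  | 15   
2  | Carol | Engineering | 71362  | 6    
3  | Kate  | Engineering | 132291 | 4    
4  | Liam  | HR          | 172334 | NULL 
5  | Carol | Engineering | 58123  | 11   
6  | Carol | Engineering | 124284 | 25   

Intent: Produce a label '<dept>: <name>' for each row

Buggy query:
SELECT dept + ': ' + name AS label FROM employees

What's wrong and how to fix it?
Bug: '+' is numeric addition; on text columns SQLite converts them to 0 instead of concatenating

Fix: Replace + with || to concatenate text

Corrected query:
SELECT dept || ': ' || name AS label FROM employees

Result:
label             
------------------
HR: Eve           
Engineering: Carol
Engineering: Kate 
HR: Liam          
Engineering: Carol
Engineering: Carol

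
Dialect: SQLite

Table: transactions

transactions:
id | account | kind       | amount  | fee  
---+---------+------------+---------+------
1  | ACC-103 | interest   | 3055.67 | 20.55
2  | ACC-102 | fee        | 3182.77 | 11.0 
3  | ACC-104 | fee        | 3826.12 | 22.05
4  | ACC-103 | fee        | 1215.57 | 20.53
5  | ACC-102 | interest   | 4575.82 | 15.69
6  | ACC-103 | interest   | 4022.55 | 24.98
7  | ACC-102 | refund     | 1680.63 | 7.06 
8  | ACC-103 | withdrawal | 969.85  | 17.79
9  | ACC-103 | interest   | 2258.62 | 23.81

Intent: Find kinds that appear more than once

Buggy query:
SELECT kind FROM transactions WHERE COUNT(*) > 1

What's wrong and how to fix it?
Bug: COUNT(*) is an aggregate and cannot be used in WHERE

Fix: GROUP BY kind, then filter groups with HAVING COUNT(*) > 1

Corrected query:
SELECT kind FROM transactions GROUP BY kind HAVING COUNT(*) > 1

Result:
kind    
--------
fee     
interest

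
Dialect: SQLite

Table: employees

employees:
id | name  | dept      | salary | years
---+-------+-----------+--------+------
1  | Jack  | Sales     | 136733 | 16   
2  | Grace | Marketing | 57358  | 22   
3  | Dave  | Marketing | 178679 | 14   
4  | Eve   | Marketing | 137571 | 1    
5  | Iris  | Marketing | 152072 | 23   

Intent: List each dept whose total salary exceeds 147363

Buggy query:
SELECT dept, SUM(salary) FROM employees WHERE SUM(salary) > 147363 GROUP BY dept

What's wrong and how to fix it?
Bug: Aggregate functions cannot appear in a WHERE clause

Fix: Move the aggregate condition to a HAVING clause

Corrected query:
SELECT dept, SUM(salary) FROM employees GROUP BY dept HAVING SUM(salary) > 147363

Result:
dept      | SUM(salary)
----------+------------
Marketing | 525680     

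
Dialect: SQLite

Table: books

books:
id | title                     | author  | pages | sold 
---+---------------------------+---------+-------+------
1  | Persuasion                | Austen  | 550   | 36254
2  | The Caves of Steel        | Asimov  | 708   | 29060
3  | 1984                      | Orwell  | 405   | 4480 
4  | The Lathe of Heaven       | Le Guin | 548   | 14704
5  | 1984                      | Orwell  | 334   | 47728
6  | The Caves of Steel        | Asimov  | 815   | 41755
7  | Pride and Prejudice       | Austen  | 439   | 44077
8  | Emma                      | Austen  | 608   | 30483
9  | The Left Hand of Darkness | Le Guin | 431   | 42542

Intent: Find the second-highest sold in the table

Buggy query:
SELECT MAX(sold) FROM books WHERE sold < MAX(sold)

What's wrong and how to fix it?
Bug: MAX(sold) on the right of the comparison is an aggregate-in-WHERE error

Fix: Put the inner MAX in a scalar subquery

Corrected query:
SELECT MAX(sold) FROM books WHERE sold < (SELECT MAX(sold) FROM books)

Result:
MAX(sold)
---------
44077    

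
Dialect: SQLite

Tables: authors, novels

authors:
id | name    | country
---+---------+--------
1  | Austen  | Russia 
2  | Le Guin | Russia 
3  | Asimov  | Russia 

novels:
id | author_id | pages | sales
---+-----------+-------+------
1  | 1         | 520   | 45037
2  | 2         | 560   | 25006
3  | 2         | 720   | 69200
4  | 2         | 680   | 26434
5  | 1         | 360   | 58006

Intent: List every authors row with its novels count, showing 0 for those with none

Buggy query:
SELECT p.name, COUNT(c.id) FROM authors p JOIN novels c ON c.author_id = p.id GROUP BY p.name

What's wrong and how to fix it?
Bug: INNER JOIN drops authors rows that have no matching novels rows

Fix: Switch to LEFT JOIN to retain unmatched parent rows

Corrected query:
SELECT p.name, COUNT(c.id) FROM authors p LEFT JOIN novels c ON c.author_id = p.id GROUP BY p.name

Result:
name    | COUNT(c.id)
--------+------------
Asimov  | 0          
Austen  | 2          
Le Guin | 3          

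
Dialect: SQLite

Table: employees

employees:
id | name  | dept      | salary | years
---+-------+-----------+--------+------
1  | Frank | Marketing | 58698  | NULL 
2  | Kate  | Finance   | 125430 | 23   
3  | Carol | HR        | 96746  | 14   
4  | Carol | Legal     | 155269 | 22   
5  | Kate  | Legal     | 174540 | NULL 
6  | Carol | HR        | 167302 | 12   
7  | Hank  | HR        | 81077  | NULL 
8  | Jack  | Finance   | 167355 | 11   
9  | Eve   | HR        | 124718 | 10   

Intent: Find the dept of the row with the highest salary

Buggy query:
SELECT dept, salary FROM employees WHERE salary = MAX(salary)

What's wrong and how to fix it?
Bug: MAX(salary) is an aggregate and cannot be used directly in WHERE

Fix: Wrap MAX in a scalar subquery so WHERE compares against a single value

Corrected query:
SELECT dept, salary FROM employees WHERE salary = (SELECT MAX(salary) FROM employees)

Result:
dept  | salary
------+-------
Legal | 174540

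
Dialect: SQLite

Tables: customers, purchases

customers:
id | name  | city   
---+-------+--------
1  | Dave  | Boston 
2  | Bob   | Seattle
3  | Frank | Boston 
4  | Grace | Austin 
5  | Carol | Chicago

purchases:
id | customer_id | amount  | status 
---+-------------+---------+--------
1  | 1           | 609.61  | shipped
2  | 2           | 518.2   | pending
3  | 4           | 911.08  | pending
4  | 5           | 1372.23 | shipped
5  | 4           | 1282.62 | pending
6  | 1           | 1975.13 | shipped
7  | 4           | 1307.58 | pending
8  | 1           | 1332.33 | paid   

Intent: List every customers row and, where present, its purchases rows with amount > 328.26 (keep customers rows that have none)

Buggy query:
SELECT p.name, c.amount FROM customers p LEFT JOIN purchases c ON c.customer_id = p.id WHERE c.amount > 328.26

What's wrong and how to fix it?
Bug: A WHERE condition on the right-hand table after LEFT JOIN drops unmatched parents

Fix: Put 'c.amount > 328.26' in the JOIN's ON clause instead of WHERE

Corrected query:
SELECT p.name, c.amount FROM customers p LEFT JOIN purchases c ON c.customer_id = p.id AND c.amount > 328.26

Result:
name  | amount 
------+--------
Dave  | 609.61 
Dave  | 1332.33
Dave  | 1975.13
Bob   | 518.2  
Frank | NULL   
Grace | 911.08 
Grace | 1282.62
Grace | 1307.58
Carol | 1372.23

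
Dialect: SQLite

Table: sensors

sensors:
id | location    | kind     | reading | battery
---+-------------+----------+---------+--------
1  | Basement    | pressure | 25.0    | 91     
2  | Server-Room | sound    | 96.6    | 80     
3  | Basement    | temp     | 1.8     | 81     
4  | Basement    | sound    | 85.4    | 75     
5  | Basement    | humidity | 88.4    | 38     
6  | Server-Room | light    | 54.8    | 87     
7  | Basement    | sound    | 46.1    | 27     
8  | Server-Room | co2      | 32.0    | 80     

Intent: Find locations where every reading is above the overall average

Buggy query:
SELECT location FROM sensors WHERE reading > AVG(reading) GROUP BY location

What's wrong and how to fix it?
Bug: AVG() is an aggregate; it can't sit directly in WHERE

Fix: Use a subquery for AVG and a HAVING MIN(...) filter so the condition holds for every row in the group

Corrected query:
SELECT location FROM sensors GROUP BY location HAVING MIN(reading) > (SELECT AVG(reading) FROM sensors)

Result:
(no rows)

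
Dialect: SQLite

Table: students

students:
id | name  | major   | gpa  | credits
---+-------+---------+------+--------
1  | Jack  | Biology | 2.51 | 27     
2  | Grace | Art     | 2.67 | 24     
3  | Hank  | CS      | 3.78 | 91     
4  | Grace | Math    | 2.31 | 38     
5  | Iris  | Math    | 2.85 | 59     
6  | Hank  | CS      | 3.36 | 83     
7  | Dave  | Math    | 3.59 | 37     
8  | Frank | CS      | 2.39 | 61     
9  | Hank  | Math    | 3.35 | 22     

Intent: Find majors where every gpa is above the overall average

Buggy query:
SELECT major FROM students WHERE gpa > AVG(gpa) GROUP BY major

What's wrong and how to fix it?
Bug: AVG() is an aggregate; it can't sit directly in WHERE

Fix: Compute the overall average in a scalar subquery and compare each group's MIN against it in HAVING

Corrected query:
SELECT major FROM students GROUP BY major HAVING MIN(gpa) > (SELECT AVG(gpa) FROM students)

Result:
(no rows)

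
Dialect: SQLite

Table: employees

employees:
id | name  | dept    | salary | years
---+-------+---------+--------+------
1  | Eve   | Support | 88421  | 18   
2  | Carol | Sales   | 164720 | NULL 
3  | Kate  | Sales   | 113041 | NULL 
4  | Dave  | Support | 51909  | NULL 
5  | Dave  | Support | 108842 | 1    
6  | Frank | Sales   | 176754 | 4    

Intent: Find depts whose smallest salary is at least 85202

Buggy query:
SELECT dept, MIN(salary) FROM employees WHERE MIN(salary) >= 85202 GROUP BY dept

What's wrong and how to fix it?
Bug: Aggregates like MIN are computed per group after WHERE runs

Fix: Use HAVING for the per-group MIN condition

Corrected query:
SELECT dept, MIN(salary) FROM employees GROUP BY dept HAVING MIN(salary) >= 85202

Result:
dept  | MIN(salary)
------+------------
Sales | 113041     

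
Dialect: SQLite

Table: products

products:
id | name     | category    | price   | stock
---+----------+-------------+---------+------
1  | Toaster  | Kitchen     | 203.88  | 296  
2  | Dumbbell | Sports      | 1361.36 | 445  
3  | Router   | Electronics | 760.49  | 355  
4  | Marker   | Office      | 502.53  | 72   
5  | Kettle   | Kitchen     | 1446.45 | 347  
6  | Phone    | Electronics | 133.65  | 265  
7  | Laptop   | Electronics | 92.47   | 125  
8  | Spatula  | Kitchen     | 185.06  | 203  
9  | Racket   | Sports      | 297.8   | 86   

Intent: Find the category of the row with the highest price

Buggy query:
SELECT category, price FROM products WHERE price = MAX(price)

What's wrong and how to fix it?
Bug: MAX(price) is an aggregate and cannot be used directly in WHERE

Fix: Use a subquery: WHERE price = (SELECT MAX(price) FROM products)

Corrected query:
SELECT category, price FROM products WHERE price = (SELECT MAX(price) FROM products)

Result:
category | price  
---------+--------
Kitchen  | 1446.45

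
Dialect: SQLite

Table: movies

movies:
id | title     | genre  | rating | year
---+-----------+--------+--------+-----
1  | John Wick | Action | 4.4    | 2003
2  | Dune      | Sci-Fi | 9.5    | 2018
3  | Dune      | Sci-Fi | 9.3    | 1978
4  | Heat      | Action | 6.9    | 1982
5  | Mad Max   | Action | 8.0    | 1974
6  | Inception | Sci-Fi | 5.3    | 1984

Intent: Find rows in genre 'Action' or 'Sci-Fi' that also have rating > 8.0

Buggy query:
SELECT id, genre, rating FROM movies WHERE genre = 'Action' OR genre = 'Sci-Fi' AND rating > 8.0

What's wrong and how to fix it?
Bug: AND binds tighter than OR, so this parses as genre = 'Action' OR (genre = 'Sci-Fi' AND rating > 8.0)

Fix: Group the OR with parentheses (or use IN), then AND the threshold

Corrected query:
SELECT id, genre, rating FROM movies WHERE (genre = 'Action' OR genre = 'Sci-Fi') AND rating > 8.0

Result:
id | genre  | rating
---+--------+-------
2  | Sci-Fi | 9.5   
3  | Sci-Fi | 9.3   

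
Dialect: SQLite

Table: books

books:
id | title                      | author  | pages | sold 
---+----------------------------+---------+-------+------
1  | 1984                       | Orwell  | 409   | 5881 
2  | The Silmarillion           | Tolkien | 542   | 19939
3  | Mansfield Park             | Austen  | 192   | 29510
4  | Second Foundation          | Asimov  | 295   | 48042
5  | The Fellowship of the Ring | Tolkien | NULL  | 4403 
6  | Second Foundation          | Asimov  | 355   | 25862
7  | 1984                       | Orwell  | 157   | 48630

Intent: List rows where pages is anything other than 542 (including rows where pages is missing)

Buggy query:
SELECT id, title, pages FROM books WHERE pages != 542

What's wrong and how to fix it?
Bug: 'pages != 542' is unknown when pages is NULL, so NULL rows are silently excluded

Fix: Add an explicit OR pages IS NULL to include the missing-value rows

Corrected query:
SELECT id, title, pages FROM books WHERE pages != 542 OR pages IS NULL

Result:
id | title                      | pages
---+----------------------------+------
1  | 1984                       | 409  
3  | Mansfield Park             | 192  
4  | Second Foundation          | 295  
5  | The Fellowship of the Ring | NULL 
6  | Second Foundation          | 355  
7  | 1984                       | 157  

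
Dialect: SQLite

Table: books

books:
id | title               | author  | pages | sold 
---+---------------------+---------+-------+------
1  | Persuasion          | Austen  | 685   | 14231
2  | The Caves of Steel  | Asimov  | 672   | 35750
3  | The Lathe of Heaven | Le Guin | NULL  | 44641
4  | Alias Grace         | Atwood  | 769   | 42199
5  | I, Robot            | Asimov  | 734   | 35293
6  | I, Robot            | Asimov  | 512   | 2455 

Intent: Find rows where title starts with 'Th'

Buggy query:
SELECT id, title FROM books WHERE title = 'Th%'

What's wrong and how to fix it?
Bug: '=' compares the literal string including the % character; pattern matching needs LIKE

Fix: Replace '=' with LIKE so 'Th%' is treated as a pattern

Corrected query:
SELECT id, title FROM books WHERE title LIKE 'Th%'

Result:
id | title              
---+--------------------
2  | The Caves of Steel 
3  | The Lathe of Heaven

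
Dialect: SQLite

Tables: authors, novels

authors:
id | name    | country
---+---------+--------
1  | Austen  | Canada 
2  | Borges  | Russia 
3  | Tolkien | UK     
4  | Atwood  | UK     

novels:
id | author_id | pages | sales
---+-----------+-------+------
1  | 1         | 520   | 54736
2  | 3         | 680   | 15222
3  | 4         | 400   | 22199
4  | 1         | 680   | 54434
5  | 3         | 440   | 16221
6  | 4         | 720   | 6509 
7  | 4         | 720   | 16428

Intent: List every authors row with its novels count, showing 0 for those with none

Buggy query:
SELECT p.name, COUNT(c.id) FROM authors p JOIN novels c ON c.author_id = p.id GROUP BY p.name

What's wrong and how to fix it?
Bug: INNER JOIN drops authors rows that have no matching novels rows

Fix: Switch to LEFT JOIN to retain unmatched parent rows

Corrected query:
SELECT p.name, COUNT(c.id) FROM authors p LEFT JOIN novels c ON c.author_id = p.id GROUP BY p.name

Result:
name    | COUNT(c.id)
--------+------------
Atwood  | 3          
Austen  | 2          
Borges  | 0          
Tolkien | 2          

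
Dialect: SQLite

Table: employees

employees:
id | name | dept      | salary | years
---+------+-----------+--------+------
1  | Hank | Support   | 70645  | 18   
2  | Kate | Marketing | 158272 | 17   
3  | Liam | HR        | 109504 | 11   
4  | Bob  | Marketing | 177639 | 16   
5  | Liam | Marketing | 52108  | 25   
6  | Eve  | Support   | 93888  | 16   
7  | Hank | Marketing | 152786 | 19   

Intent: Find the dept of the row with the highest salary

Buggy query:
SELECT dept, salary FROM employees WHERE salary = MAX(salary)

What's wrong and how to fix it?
Bug: MAX(salary) is an aggregate and cannot be used directly in WHERE

Fix: Wrap MAX in a scalar subquery so WHERE compares against a single value

Corrected query:
SELECT dept, salary FROM employees WHERE salary = (SELECT MAX(salary) FROM employees)

Result:
dept      | salary
----------+-------
Marketing | 177639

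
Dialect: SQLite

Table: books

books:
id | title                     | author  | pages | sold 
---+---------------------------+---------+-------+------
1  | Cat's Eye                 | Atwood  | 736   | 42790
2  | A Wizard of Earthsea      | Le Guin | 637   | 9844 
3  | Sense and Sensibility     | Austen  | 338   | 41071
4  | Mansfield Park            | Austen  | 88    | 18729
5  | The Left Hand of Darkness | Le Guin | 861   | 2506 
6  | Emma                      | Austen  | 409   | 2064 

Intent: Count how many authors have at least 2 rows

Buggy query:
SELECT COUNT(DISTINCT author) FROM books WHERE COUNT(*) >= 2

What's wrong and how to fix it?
Bug: COUNT(*) cannot appear in WHERE; the per-group count doesn't exist yet

Fix: Use a subquery that GROUPs and filters with HAVING, then count its rows

Corrected query:
SELECT COUNT(*) FROM (SELECT author FROM books GROUP BY author HAVING COUNT(*) >= 2)

Result:
COUNT(*)
--------
2       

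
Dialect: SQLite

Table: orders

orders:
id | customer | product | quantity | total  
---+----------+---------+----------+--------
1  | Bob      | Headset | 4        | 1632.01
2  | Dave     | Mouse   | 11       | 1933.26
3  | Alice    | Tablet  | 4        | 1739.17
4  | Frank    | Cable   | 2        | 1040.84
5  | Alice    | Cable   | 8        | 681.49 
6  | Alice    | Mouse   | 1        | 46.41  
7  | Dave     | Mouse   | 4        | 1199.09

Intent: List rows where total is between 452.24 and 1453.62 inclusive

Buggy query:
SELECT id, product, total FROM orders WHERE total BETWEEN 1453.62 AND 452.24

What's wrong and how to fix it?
Bug: The bounds are reversed; BETWEEN a AND b requires a <= b to match anything

Fix: Write BETWEEN 452.24 AND 1453.62

Corrected query:
SELECT id, product, total FROM orders WHERE total BETWEEN 452.24 AND 1453.62

Result:
id | product | total  
---+---------+--------
4  | Cable   | 1040.84
5  | Cable   | 681.49 
7  | Mouse   | 1199.09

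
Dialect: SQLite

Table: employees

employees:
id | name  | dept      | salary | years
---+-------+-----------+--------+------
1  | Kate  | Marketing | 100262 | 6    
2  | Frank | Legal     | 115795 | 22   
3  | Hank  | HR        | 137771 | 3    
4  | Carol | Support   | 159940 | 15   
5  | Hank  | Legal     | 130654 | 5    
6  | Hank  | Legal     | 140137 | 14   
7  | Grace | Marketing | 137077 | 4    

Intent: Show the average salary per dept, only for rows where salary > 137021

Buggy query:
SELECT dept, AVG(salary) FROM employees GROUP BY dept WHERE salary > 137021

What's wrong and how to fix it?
Bug: WHERE cannot follow GROUP BY

Fix: Place WHERE between FROM and GROUP BY

Corrected query:
SELECT dept, AVG(salary) FROM employees WHERE salary > 137021 GROUP BY dept

Result:
dept      | AVG(salary)
----------+------------
HR        | 137771     
Legal     | 140137     
Marketing | 137077     
Support   | 159940     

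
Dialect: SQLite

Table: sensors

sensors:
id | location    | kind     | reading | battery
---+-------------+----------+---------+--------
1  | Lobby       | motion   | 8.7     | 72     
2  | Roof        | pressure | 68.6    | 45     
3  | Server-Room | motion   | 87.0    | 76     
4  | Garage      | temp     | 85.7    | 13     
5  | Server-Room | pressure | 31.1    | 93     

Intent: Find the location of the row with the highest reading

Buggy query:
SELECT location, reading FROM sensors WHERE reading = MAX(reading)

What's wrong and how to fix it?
Bug: WHERE is evaluated per row; an aggregate over the whole table isn't defined there

Fix: Wrap MAX in a scalar subquery so WHERE compares against a single value

Corrected query:
SELECT location, reading FROM sensors WHERE reading = (SELECT MAX(reading) FROM sensors)

Result:
location    | reading
------------+--------
Server-Room | 87     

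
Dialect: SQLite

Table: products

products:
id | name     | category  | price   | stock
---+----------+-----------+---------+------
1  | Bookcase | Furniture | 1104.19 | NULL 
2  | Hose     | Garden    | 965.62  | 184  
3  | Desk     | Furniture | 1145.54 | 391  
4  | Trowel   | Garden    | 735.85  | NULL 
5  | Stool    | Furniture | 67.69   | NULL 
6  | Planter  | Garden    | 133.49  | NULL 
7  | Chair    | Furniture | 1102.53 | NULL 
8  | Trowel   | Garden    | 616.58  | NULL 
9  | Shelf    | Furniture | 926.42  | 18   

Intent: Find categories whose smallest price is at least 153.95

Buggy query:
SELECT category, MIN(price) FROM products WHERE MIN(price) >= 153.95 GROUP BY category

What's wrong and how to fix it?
Bug: MIN() in WHERE is a misuse of aggregate

Fix: Replace WHERE with HAVING after the GROUP BY

Corrected query:
SELECT category, MIN(price) FROM products GROUP BY category HAVING MIN(price) >= 153.95

Result:
(no rows)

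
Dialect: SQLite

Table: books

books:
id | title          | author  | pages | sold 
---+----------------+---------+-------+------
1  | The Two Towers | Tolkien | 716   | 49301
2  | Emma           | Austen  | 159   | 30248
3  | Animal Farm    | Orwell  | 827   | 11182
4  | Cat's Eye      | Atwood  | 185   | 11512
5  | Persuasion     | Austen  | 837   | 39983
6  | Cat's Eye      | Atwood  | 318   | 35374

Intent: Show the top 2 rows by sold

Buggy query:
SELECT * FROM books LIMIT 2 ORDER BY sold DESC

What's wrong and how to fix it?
Bug: ORDER BY cannot follow LIMIT; LIMIT is the final clause

Fix: Swap the clauses: ORDER BY first, then LIMIT

Corrected query:
SELECT * FROM books ORDER BY sold DESC LIMIT 2

Result:
id | title          | author  | pages | sold 
---+----------------+---------+-------+------
1  | The Two Towers | Tolkien | 716   | 49301
5  | Persuasion     | Austen  | 837   | 39983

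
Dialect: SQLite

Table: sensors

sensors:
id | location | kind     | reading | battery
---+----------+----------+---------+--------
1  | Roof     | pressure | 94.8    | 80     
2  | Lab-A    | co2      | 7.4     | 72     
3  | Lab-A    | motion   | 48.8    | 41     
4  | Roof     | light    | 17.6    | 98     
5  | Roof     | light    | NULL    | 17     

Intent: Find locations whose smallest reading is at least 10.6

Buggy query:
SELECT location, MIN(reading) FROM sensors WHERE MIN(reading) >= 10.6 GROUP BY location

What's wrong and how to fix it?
Bug: Aggregates like MIN are computed per group after WHERE runs

Fix: Use HAVING for the per-group MIN condition

Corrected query:
SELECT location, MIN(reading) FROM sensors GROUP BY location HAVING MIN(reading) >= 10.6

Result:
location | MIN(reading)
---------+-------------
Roof     | 17.6        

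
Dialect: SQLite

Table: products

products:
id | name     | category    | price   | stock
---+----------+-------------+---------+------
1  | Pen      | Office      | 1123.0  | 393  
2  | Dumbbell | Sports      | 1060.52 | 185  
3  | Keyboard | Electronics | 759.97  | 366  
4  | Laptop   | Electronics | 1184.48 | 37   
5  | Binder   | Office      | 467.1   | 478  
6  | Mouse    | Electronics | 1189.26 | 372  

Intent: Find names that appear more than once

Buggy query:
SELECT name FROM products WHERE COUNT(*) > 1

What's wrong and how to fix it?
Bug: COUNT(*) is an aggregate and cannot be used in WHERE

Fix: GROUP BY name, then filter groups with HAVING COUNT(*) > 1

Corrected query:
SELECT name FROM products GROUP BY name HAVING COUNT(*) > 1

Result:
(no rows)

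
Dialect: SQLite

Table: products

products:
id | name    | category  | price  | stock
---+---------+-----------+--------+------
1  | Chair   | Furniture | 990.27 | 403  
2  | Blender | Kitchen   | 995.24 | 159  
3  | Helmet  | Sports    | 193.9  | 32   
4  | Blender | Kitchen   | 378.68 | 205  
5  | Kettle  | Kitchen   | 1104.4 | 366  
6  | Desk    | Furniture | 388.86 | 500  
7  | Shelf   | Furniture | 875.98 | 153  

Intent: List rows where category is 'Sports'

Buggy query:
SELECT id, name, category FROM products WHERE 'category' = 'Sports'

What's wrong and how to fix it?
Bug: Single quotes denote string literals in SQL; the column name is being compared as a constant string

Fix: Reference the column as category without single quotes

Corrected query:
SELECT id, name, category FROM products WHERE category = 'Sports'

Result:
id | name   | category
---+--------+---------
3  | Helmet | Sports  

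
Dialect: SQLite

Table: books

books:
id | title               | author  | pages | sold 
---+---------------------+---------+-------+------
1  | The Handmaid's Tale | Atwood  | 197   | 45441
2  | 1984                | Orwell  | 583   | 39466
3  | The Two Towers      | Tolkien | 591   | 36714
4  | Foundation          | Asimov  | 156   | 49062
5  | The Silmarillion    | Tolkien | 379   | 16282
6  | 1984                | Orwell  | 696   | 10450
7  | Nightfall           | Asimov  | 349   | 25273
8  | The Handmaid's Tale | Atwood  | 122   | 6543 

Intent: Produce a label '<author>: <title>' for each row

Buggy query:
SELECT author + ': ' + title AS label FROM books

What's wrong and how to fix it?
Bug: '+' is numeric addition; on text columns SQLite converts them to 0 instead of concatenating

Fix: Replace + with || to concatenate text

Corrected query:
SELECT author || ': ' || title AS label FROM books

Result:
label                      
---------------------------
Atwood: The Handmaid's Tale
Orwell: 1984               
Tolkien: The Two Towers    
Asimov: Foundation         
Tolkien: The Silmarillion  
Orwell: 1984               
Asimov: Nightfall          
Atwood: The Handmaid's Tale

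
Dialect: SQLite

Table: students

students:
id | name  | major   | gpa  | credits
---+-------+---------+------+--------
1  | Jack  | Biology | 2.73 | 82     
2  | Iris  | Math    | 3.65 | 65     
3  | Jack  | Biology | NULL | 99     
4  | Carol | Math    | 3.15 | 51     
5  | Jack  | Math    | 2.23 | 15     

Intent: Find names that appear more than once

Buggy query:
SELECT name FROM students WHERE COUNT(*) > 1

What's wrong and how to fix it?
Bug: WHERE can't reference COUNT(*); aggregates are computed after WHERE

Fix: GROUP BY name, then filter groups with HAVING COUNT(*) > 1

Corrected query:
SELECT name FROM students GROUP BY name HAVING COUNT(*) > 1

Result:
name
----
Jack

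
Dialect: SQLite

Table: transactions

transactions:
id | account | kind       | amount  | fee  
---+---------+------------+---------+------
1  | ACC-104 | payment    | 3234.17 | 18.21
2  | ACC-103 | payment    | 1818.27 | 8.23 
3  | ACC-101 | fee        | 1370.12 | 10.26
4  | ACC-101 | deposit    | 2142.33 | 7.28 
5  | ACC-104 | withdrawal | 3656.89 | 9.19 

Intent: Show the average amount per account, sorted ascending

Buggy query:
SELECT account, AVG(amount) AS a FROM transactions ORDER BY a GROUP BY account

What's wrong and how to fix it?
Bug: GROUP BY must precede ORDER BY

Fix: Reorder: SELECT … FROM … GROUP BY … ORDER BY …

Corrected query:
SELECT account, AVG(amount) AS a FROM transactions GROUP BY account ORDER BY a

Result:
account | a       
--------+---------
ACC-101 | 1756.225
ACC-103 | 1818.27 
ACC-104 | 3445.53 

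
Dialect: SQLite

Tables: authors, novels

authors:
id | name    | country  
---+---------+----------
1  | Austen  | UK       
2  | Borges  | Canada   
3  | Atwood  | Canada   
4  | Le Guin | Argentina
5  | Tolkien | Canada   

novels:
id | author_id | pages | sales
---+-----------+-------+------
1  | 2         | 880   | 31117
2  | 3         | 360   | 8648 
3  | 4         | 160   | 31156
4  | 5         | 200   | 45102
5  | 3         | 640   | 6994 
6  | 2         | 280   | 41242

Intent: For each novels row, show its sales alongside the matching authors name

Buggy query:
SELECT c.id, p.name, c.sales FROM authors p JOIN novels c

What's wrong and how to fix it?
Bug: Missing join condition: each novels row is matched to all authors rows instead of just its own

Fix: Add ON c.author_id = p.id to the JOIN

Corrected query:
SELECT c.id, p.name, c.sales FROM authors p JOIN novels c ON c.author_id = p.id

Result:
id | name    | sales
---+---------+------
1  | Borges  | 31117
2  | Atwood  | 8648 
3  | Le Guin | 31156
4  | Tolkien | 45102
5  | Atwood  | 6994 
6  | Borges  | 41242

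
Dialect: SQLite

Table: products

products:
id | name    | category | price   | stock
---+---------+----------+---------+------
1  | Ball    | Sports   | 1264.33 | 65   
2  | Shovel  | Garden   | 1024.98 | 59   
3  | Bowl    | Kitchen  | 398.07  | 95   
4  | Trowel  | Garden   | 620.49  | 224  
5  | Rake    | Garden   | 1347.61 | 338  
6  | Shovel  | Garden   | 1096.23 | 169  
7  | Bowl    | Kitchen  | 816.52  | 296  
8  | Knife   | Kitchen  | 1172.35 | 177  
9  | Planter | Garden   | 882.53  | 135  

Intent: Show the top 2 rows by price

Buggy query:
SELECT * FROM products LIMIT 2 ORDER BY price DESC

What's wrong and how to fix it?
Bug: LIMIT must come after ORDER BY

Fix: Swap the clauses: ORDER BY first, then LIMIT

Corrected query:
SELECT * FROM products ORDER BY price DESC LIMIT 2

Result:
id | name | category | price   | stock
---+------+----------+---------+------
5  | Rake | Garden   | 1347.61 | 338  
1  | Ball | Sports   | 1264.33 | 65   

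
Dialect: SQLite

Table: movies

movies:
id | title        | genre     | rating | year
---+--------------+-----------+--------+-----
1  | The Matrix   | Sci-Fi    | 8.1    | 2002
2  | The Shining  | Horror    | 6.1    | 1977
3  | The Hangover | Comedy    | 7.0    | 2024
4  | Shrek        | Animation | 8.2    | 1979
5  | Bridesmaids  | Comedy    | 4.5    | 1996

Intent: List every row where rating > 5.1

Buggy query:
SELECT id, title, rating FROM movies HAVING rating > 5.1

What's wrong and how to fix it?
Bug: HAVING filters the output of aggregation, but this query has no GROUP BY and no aggregate functions, so SQLite rejects it (HAVING clause on a non-aggregate query); the condition here is per row

Fix: Use WHERE for row-level filtering

Corrected query:
SELECT id, title, rating FROM movies WHERE rating > 5.1

Result:
id | title        | rating
---+--------------+-------
1  | The Matrix   | 8.1   
2  | The Shining  | 6.1   
3  | The Hangover | 7     
4  | Shrek        | 8.2   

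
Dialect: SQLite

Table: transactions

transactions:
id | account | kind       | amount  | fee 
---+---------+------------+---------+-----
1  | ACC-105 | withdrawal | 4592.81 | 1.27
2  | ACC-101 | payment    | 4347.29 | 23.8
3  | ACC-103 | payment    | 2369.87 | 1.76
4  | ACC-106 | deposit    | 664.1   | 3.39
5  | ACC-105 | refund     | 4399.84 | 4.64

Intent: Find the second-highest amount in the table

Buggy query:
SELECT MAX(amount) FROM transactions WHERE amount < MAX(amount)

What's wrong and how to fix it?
Bug: MAX(amount) on the right of the comparison is an aggregate-in-WHERE error

Fix: Put the inner MAX in a scalar subquery

Corrected query:
SELECT MAX(amount) FROM transactions WHERE amount < (SELECT MAX(amount) FROM transactions)

Result:
MAX(amount)
-----------
4399.84    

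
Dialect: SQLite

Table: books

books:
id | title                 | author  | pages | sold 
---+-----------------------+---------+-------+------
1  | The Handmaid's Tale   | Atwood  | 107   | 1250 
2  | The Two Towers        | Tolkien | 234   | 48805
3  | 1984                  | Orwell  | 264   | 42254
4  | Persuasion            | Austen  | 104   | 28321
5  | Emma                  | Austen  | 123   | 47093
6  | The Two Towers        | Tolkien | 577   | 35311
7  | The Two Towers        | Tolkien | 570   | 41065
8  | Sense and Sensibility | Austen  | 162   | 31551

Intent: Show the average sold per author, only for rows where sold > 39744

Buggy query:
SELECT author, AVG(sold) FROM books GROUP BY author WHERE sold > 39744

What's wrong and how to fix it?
Bug: WHERE cannot follow GROUP BY

Fix: Move the WHERE clause before GROUP BY

Corrected query:
SELECT author, AVG(sold) FROM books WHERE sold > 39744 GROUP BY author

Result:
author  | AVG(sold)
--------+----------
Austen  | 47093    
Orwell  | 42254    
Tolkien | 44935    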